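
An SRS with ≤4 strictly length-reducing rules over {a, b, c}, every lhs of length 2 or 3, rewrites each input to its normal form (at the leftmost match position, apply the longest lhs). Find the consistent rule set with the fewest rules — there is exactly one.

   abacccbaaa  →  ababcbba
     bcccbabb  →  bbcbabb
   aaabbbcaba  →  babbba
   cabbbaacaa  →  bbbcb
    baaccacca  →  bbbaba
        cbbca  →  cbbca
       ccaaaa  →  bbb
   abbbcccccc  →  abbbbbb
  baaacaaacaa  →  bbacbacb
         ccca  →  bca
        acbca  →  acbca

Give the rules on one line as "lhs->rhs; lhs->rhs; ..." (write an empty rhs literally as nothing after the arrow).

  | abacccbaaa => ababcbaaa => ababcbba
  | bcccbabb => bbcbabb
  | aaabbbcaba => babbbcaba => babbba
  | cabbbaacaa => bbaacaa => bbbcaa => bbbcb

aa->b; cab->; cc->b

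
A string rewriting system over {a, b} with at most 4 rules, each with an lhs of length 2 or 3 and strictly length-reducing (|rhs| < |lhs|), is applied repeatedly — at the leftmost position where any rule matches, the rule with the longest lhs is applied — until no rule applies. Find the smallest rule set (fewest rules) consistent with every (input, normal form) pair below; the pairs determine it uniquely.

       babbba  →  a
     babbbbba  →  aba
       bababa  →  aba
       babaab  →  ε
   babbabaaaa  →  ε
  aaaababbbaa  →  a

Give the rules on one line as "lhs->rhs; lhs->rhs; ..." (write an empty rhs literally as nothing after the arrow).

  | babbba => bba => a
  | babbbbba => bbbba => aba
  | bababa => aba
  | babaab => aab => bb => ε

aa->b; bab->; bb->; bbb->a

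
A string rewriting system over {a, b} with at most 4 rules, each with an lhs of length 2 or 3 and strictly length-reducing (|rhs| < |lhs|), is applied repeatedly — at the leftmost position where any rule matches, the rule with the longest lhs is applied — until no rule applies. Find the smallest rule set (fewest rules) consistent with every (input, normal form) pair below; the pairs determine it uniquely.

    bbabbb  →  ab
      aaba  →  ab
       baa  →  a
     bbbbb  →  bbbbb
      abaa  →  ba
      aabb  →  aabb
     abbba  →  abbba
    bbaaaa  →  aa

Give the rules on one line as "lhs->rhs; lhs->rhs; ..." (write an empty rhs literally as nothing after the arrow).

aba->b; baa->a; bab->a

  | bbabbb => babb => ab
  | aaba => ab
  | baa => a
  | bbbbb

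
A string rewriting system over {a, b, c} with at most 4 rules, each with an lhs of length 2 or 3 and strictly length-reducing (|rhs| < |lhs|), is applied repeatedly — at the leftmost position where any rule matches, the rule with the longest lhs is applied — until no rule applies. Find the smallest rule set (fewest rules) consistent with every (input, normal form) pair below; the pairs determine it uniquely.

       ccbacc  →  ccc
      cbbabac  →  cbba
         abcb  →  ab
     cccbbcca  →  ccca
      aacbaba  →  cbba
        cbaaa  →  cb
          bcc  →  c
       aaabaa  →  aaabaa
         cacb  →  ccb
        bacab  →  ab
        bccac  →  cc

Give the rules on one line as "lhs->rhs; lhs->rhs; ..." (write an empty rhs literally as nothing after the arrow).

ac->c; bc->; cba->cb

  | ccbacc => ccbcc => ccc
  | cbbabac => cbbabc => cbba
  | abcb => ab
  | cccbbcca => cccbca => ccca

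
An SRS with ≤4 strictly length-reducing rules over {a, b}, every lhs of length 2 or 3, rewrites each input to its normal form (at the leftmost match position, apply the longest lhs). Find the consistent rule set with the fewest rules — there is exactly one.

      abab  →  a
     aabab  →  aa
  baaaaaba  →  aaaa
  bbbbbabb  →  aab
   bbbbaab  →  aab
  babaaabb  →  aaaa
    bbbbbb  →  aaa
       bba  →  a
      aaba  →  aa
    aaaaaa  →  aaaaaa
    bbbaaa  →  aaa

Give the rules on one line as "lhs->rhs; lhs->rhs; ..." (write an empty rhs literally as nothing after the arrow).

ba->; bab->; bb->a; bba->bb

  | abab => a
  | aabab => aa
  | baaaaaba => aaaaba => aaaa
  | bbbbbabb => abbbabb => aababb => aab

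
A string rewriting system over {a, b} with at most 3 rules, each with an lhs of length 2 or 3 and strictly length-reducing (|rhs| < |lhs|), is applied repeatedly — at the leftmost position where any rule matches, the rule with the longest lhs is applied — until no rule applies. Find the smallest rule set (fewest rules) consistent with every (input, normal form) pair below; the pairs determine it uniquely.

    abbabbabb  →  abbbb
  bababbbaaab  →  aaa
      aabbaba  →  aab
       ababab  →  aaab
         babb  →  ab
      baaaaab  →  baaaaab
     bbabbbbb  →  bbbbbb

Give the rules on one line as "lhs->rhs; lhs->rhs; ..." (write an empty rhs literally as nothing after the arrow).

  | abbabbabb => abbbabb => abbbb
  | bababbbaaab => aabbbaaab => aabbaab => aabab => aaa
  | aabbaba => aabba => aab
  | ababab => aaab

bab->a; bba->b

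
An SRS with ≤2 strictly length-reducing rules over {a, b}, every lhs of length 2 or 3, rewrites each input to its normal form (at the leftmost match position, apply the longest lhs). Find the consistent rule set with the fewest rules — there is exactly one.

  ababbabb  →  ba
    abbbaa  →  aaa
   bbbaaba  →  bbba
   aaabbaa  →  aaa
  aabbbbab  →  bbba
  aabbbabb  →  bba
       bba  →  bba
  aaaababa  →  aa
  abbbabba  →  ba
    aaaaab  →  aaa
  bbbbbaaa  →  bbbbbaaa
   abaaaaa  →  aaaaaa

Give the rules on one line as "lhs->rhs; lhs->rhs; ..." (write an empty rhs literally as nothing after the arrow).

  | ababbabb => aabbabb => babb => bab => ba
  | abbbaa => abbaa => abaa => aaa
  | bbbaaba => bbba
  | aaabbaa => abaa => aaa

aab->; ab->a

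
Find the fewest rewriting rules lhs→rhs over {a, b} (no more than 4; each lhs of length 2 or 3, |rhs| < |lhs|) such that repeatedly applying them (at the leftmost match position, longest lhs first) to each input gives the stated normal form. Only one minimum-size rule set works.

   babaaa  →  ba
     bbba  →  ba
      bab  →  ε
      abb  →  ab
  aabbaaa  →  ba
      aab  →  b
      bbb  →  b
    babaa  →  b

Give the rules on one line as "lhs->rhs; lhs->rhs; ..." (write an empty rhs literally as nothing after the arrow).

  | babaaa => aaa => ba
  | bbba => bba => ba
  | bab => ε
  | abb => ab

aa->b; bab->; bb->b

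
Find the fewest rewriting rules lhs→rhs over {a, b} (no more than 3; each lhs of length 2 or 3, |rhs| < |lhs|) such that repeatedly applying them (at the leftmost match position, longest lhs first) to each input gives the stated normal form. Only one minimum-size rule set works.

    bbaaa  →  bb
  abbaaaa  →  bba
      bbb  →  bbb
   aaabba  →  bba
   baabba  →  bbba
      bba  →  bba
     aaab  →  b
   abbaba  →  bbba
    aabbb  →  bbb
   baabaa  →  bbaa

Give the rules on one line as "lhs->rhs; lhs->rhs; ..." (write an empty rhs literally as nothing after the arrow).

  | bbaaa => bb
  | abbaaaa => bbaaaa => bba
  | bbb
  | aaabba => bba

aaa->; ab->b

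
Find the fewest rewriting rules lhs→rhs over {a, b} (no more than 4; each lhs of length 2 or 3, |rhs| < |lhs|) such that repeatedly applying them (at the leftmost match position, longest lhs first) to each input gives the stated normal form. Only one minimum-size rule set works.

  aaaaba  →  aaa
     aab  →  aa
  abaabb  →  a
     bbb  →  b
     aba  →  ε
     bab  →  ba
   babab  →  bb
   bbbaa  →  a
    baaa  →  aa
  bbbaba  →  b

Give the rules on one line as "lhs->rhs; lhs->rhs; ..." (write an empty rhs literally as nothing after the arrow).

  | aaaaba => aaa
  | aab => aa
  | abaabb => abb => ab => a
  | bbb => b

ab->a; aba->; baa->a; bbb->b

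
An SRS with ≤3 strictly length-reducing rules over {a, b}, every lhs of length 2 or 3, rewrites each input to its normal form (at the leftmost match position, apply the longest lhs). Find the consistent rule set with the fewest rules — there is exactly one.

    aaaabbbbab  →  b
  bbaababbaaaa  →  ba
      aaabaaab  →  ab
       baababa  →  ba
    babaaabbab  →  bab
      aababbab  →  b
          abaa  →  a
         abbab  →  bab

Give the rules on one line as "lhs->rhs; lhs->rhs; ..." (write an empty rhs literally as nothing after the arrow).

aa->b; aba->; bb->a

  | aaaabbbbab => baabbbbab => bbbbbbab => abbbbab => aabbab => bbbab => abab => b
  | bbaababbaaaa => aaababbaaaa => bababbaaaa => bbbaaaa => abaaaa => aaa => ba
  | aaabaaab => babaaab => baab => bbb => ab
  | baababa => bbbaba => ababa => ba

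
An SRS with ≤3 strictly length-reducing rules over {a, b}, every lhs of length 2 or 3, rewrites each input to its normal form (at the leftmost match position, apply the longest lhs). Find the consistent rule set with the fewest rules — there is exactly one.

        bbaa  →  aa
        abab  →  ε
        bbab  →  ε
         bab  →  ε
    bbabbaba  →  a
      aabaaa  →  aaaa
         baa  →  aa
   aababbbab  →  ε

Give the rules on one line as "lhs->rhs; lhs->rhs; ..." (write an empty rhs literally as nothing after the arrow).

ab->; ba->a

  | bbaa => baa => aa
  | abab => ab => ε
  | bbab => bab => ab => ε
  | bab => ab => ε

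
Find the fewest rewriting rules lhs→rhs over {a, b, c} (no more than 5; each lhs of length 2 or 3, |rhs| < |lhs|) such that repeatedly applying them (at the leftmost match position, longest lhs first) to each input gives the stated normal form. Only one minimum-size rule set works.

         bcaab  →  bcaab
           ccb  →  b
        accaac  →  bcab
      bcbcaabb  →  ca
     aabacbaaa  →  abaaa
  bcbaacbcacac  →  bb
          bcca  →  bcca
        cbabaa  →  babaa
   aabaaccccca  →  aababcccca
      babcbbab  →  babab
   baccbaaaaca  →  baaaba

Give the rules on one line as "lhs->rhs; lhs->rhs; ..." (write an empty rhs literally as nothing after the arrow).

abb->; ac->b; bcb->; cb->b

  | bcaab
  | ccb => cb => b
  | accaac => bcaac => bcab
  | bcbcaabb => caabb => ca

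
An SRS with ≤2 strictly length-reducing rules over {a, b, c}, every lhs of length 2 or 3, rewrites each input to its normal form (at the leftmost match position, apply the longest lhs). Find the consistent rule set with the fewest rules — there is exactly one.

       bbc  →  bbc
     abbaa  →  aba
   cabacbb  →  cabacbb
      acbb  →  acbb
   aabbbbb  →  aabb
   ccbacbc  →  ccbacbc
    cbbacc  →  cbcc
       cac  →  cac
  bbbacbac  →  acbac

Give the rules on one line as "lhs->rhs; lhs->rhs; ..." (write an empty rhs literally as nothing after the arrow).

  | bbc
  | abbaa => aba
  | cabacbb
  | acbb

bba->b; bbb->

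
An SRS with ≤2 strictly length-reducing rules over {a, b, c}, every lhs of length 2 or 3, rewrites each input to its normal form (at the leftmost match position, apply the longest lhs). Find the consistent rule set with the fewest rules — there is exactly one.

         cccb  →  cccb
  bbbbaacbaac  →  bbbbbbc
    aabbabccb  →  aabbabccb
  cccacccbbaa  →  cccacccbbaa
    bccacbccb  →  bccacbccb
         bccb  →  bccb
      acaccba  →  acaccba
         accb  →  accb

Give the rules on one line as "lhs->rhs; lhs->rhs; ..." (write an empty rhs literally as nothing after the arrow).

  | cccb
  | bbbbaacbaac => bbbbbcbaac => bbbbbaac => bbbbbbc
  | aabbabccb
  | cccacccbbaa

aac->bc; bcb->b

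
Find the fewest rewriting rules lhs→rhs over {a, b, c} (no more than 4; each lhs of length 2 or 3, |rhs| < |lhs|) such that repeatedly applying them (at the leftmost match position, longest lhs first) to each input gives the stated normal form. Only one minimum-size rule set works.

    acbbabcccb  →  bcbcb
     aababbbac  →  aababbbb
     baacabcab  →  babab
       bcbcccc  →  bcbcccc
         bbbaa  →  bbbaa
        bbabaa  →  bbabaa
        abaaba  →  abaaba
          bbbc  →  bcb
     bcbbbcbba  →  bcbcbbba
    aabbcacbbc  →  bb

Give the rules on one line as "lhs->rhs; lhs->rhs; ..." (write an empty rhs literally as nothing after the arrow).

abc->; ac->b; bbc->cb

  | acbbabcccb => bbbabcccb => bbbccb => bcbcb
  | aababbbac => aababbbb
  | baacabcab => bababcab => babab
  | bcbcccc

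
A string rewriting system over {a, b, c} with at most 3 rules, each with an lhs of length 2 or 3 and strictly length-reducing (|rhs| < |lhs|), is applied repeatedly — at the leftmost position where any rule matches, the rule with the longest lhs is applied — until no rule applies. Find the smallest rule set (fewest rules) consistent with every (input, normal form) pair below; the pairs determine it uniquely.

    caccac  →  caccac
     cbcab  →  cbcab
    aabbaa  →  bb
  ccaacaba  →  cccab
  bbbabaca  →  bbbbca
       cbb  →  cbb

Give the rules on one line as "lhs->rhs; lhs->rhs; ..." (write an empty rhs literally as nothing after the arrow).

aa->; ba->b

  | caccac
  | cbcab
  | aabbaa => bbaa => bba => bb
  | ccaacaba => cccaba => cccab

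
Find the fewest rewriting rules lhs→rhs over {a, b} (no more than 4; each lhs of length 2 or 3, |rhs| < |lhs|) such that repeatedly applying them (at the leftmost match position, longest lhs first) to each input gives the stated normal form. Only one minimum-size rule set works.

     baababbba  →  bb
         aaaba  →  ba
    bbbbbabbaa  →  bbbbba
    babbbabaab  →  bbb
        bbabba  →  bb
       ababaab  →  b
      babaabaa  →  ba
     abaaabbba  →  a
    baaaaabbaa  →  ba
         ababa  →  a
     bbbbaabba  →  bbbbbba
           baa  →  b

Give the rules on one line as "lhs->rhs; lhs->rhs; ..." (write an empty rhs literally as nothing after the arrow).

aa->a; aaa->; ab->a; baa->b

  | baababbba => bbabbba => bbabba => bbaba => bbaa => bb
  | aaaba => ba
  | bbbbbabbaa => bbbbbabaa => bbbbbaaa => bbbbba
  | babbbabaab => babbabaab => bababaab => baabaab => bbaab => bbb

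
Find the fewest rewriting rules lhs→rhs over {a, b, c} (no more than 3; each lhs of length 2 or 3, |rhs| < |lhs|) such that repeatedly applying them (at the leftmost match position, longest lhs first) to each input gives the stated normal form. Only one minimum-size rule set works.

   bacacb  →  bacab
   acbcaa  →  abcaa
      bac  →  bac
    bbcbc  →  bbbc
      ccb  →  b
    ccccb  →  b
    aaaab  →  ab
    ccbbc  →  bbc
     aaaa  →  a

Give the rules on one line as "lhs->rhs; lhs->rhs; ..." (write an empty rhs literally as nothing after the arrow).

  | bacacb => bacab
  | acbcaa => abcaa
  | bac
  | bbcbc => bbbc

aaa->; cb->b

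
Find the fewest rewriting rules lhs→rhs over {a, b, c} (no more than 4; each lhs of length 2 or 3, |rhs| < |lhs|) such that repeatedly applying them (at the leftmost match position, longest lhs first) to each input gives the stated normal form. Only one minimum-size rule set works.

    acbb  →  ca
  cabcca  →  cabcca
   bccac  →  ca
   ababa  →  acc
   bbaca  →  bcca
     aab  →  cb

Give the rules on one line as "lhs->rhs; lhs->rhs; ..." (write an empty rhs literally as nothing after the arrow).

  | acbb => aaa => ca
  | cabcca
  | bccac => bcbb => baa => ca
  | ababa => acba => acc

aa->c; ba->c; cac->bb; cbb->aa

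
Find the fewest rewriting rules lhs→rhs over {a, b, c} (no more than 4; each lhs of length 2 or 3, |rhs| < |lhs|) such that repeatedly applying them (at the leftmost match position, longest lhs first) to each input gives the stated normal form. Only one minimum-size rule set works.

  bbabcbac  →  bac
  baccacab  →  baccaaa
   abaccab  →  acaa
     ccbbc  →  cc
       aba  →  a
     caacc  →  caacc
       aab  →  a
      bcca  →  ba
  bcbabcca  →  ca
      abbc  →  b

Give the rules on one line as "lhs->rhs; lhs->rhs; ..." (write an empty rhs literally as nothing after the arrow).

  | bbabcbac => bbcbac => bac
  | baccacab => baccaaa
  | abaccab => accab => acaa
  | ccbbc => cc

ab->; bbc->; bc->b; cab->aa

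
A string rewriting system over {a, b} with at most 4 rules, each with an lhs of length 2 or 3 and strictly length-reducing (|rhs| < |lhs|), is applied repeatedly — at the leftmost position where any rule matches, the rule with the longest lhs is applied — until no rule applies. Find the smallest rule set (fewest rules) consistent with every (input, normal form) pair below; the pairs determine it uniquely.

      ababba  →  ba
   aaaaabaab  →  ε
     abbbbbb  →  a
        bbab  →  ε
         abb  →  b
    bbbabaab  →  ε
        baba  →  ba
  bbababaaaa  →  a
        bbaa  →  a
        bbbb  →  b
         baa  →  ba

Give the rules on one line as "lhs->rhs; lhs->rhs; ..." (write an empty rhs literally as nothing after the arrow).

  | ababba => abba => ba
  | aaaaabaab => aaaabaab => aaabaab => aabaab => abaab => aab => ab => ε
  | abbbbbb => bbbbb => abbb => bb => a
  | bbab => aab => ab => ε

aa->a; ab->; bb->a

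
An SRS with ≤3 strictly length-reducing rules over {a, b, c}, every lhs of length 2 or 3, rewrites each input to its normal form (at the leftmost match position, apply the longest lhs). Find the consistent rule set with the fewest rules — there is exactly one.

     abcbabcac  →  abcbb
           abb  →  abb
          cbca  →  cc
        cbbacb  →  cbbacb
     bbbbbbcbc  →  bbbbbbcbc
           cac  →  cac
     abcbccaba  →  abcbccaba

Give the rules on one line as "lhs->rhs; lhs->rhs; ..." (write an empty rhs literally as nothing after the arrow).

acc->b; bca->c

  | abcbabcac => abcbacc => abcbb
  | abb
  | cbca => cc
  | cbbacb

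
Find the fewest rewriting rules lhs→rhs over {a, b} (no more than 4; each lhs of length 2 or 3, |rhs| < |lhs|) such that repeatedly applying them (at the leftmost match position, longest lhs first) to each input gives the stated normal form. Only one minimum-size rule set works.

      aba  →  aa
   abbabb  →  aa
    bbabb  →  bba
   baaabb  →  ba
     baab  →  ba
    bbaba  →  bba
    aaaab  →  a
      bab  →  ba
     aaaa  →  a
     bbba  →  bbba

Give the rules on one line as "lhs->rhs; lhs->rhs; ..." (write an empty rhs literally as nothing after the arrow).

  | aba => aa
  | abbabb => ababb => aabb => aab => aa
  | bbabb => bbab => bba
  | baaabb => baabb => babb => bab => ba

aaa->; ab->a; baa->ba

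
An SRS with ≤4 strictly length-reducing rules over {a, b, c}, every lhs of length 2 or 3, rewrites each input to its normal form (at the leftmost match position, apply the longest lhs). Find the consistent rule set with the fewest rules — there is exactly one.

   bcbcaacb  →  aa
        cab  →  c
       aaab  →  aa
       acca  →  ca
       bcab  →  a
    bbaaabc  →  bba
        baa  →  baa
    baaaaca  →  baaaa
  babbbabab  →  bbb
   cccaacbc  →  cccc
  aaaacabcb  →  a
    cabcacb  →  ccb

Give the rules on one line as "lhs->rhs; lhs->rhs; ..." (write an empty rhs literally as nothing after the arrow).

ab->; ac->; bca->aa

  | bcbcaacb => bcaaacb => aaaacb => aaab => aa
  | cab => c
  | aaab => aa
  | acca => ca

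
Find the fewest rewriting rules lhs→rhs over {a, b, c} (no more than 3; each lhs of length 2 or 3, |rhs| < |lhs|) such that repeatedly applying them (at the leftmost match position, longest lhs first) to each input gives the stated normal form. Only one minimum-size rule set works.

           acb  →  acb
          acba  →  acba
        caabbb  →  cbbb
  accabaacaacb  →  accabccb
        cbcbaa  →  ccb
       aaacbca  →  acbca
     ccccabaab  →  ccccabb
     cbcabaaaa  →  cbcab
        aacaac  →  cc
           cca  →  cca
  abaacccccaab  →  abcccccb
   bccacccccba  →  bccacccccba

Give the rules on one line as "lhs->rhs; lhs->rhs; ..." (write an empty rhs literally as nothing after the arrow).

aa->; bcb->cb

  | acb
  | acba
  | caabbb => cbbb
  | accabaacaacb => accabcaacb => accabccb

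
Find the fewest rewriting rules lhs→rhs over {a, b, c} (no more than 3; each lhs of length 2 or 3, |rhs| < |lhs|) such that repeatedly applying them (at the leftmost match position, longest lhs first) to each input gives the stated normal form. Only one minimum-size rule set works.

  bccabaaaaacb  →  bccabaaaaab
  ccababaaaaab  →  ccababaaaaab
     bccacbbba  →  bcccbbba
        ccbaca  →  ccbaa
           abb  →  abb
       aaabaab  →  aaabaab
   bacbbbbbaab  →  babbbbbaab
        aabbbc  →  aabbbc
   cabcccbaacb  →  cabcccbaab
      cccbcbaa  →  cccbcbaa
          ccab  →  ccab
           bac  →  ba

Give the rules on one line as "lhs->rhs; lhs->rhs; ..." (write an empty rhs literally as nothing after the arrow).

  | bccabaaaaacb => bccabaaaaab
  | ccababaaaaab
  | bccacbbba => bcccbbba
  | ccbaca => ccbaa

ac->a; cac->cc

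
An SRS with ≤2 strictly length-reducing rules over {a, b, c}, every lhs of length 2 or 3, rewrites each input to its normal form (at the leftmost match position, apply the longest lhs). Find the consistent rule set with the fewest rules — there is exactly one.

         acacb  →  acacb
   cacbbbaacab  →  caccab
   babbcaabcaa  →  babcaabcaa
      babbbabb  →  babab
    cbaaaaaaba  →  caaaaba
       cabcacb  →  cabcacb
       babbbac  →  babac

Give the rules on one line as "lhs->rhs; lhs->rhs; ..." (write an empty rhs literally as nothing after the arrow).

baa->; bb->b

  | acacb
  | cacbbbaacab => cacbbaacab => cacbaacab => caccab
  | babbcaabcaa => babcaabcaa
  | babbbabb => babbabb => bababb => babab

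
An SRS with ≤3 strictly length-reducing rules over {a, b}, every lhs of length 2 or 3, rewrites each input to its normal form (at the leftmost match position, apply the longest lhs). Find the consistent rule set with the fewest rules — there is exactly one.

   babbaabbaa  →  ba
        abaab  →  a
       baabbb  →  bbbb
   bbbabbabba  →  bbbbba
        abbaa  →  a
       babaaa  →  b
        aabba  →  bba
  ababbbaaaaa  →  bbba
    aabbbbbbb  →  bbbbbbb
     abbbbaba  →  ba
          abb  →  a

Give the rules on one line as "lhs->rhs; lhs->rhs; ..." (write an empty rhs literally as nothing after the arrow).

  | babbaabbaa => babaabbaa => baaabbaa => babbaa => babaa => baaa => ba
  | abaab => aaab => ab => a
  | baabbb => bbbb
  | bbbabbabba => bbbababba => bbbaabba => bbbbba

aa->; ab->a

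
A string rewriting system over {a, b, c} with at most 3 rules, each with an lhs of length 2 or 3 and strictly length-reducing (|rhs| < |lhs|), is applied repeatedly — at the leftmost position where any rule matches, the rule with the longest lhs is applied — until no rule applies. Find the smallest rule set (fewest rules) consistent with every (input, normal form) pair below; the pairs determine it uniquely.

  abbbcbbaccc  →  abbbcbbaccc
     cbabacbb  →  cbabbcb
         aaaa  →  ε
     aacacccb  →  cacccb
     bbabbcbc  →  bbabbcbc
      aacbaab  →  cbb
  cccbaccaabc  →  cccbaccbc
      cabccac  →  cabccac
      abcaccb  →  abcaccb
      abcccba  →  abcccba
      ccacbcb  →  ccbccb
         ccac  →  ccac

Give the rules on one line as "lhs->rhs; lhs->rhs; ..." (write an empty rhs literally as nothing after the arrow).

aa->; acb->bc

  | abbbcbbaccc
  | cbabacbb => cbabbcb
  | aaaa => aa => ε
  | aacacccb => cacccb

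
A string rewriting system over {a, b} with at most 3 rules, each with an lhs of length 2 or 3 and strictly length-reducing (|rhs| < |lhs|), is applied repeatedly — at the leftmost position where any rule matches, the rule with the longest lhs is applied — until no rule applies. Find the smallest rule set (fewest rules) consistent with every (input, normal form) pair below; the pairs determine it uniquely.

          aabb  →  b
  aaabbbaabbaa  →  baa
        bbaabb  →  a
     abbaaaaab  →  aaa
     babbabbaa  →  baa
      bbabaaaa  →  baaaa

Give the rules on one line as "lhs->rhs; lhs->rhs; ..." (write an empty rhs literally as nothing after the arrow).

aab->; bb->; bba->

  | aabb => b
  | aaabbbaabbaa => abbaabbaa => aabbaa => baa
  | bbaabb => abb => a
  | abbaaaaab => aaaaab => aaa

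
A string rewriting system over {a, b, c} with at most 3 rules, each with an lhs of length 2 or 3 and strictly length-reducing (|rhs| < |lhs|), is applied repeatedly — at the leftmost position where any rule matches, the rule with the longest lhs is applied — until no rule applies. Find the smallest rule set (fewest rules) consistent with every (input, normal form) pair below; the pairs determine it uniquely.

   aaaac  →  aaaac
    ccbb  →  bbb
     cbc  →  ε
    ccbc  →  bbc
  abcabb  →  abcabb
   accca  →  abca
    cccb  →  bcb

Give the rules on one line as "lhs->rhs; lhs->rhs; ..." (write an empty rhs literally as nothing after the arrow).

  | aaaac
  | ccbb => bbb
  | cbc => ε
  | ccbc => bbc

cbc->; cc->b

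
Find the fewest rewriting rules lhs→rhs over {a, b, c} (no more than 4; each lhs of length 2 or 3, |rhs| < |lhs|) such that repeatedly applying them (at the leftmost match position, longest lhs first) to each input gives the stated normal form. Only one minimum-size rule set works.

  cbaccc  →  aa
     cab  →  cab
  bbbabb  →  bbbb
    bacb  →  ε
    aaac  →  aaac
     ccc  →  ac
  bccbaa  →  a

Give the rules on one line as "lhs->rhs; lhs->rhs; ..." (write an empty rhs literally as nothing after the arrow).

  | cbaccc => cccc => acc => aa
  | cab
  | bbbabb => bbbb
  | bacb => cb => ε

ba->; cb->; cba->c; cc->a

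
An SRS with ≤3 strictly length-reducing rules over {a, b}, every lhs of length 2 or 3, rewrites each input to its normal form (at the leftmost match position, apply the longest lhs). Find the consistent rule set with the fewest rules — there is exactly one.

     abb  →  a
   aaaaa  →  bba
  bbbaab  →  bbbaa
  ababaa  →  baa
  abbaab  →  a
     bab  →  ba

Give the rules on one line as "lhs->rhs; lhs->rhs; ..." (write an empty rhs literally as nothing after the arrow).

aaa->ba; ab->a; aba->

  | abb => ab => a
  | aaaaa => baaa => bba
  | bbbaab => bbbaa
  | ababaa => baa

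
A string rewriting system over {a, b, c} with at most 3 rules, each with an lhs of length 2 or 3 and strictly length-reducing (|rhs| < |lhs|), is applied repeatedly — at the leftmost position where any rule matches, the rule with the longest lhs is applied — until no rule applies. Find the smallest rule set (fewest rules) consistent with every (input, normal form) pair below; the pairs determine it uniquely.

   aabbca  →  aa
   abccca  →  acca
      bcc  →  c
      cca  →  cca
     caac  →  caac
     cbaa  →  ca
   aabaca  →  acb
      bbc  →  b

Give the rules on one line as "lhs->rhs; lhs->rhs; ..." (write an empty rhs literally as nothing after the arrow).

aca->cb; ba->; bc->

  | aabbca => aaba => aa
  | abccca => acca
  | bcc => c
  | cca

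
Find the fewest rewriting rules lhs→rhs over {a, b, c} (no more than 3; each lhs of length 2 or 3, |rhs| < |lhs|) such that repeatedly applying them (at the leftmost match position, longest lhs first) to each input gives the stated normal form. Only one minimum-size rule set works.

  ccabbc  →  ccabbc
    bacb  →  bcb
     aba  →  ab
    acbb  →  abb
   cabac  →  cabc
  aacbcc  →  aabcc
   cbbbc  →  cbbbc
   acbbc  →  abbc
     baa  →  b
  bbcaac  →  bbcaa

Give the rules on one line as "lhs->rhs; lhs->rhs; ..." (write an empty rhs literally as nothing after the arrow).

  | ccabbc
  | bacb => bcb
  | aba => ab
  | acbb => abb

ac->a; ba->b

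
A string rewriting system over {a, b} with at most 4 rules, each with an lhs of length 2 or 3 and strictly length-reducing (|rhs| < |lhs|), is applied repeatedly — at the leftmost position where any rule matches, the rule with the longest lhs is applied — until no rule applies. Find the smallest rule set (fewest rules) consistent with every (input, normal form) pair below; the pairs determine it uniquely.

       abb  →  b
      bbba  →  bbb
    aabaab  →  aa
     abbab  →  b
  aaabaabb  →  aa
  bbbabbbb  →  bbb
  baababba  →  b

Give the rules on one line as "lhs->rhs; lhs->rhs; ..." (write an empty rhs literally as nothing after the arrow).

  | abb => b
  | bbba => bbb
  | aabaab => aaab => aa
  | abbab => bab => ba => b

ab->; ba->b; bab->ba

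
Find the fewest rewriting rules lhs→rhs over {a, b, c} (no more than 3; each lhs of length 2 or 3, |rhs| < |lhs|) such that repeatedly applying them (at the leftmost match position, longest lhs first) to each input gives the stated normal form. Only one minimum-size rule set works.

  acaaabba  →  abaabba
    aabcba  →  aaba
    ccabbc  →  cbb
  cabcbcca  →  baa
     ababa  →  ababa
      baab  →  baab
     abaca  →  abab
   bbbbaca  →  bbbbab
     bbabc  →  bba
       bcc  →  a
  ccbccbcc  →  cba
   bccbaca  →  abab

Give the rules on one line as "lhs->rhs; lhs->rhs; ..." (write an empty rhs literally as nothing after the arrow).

bc->; bcc->a; ca->b

  | acaaabba => abaabba
  | aabcba => aaba
  | ccabbc => cbbbc => cbb
  | cabcbcca => bbcbcca => bbcca => baa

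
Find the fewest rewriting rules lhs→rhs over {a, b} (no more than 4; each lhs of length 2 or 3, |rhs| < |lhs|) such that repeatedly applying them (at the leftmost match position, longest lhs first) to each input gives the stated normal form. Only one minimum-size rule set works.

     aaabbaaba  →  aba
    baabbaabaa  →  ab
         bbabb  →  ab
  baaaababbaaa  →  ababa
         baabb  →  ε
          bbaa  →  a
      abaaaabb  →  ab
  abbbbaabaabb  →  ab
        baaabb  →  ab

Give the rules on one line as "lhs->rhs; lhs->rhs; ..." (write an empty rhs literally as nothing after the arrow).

aa->a; abb->ab; baa->bb; bb->

  | aaabbaaba => aabbaaba => abbaaba => abaaba => abbba => abba => aba
  | baabbaabaa => bbbbaabaa => bbaabaa => aabaa => abaa => abb => ab
  | bbabb => abb => ab
  | baaaababbaaa => bbaababbaaa => aababbaaa => ababbaaa => ababaaa => ababba => ababa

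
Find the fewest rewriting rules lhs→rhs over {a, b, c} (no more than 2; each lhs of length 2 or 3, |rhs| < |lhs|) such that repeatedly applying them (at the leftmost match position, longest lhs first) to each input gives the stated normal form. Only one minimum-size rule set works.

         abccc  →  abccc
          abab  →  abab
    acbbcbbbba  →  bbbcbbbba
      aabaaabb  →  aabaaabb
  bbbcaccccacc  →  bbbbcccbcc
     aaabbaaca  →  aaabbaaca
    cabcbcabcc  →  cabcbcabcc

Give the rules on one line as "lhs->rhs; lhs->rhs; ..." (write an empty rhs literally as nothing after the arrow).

  | abccc
  | abab
  | acbbcbbbba => bbbcbbbba
  | aabaaabb

acb->bb; cac->bc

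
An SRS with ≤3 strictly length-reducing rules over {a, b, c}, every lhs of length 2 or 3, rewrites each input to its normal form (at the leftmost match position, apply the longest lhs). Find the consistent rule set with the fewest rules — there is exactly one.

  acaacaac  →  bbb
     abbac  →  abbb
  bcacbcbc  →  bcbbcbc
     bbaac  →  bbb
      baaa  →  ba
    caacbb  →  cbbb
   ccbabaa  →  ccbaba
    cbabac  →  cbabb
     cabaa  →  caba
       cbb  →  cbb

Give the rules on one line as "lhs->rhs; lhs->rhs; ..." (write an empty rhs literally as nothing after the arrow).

  | acaacaac => baacaac => bacaac => bbaac => bbac => bbb
  | abbac => abbb
  | bcacbcbc => bcbbcbc
  | bbaac => bbac => bbb

aa->a; ac->b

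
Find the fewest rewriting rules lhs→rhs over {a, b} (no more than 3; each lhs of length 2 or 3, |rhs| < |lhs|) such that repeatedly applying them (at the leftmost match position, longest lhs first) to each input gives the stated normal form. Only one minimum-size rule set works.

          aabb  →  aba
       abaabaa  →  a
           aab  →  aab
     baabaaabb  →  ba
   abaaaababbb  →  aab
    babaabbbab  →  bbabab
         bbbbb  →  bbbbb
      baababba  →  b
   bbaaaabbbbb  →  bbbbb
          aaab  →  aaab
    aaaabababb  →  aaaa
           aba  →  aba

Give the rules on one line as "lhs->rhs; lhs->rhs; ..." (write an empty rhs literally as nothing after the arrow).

abb->ba; baa->

  | aabb => aba
  | abaabaa => abaa => a
  | aab
  | baabaaabb => baaabb => abb => ba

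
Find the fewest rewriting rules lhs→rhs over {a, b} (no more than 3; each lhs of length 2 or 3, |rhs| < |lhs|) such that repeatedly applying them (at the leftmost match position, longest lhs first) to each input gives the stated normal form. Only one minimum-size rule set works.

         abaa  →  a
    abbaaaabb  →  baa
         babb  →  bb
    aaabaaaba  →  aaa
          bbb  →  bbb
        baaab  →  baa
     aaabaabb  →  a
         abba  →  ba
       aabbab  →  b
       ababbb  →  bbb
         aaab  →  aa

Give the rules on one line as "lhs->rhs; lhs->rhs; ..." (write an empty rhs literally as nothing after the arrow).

ab->; aba->

  | abaa => a
  | abbaaaabb => baaaabb => baaab => baa
  | babb => bb
  | aaabaaaba => aaaaba => aaa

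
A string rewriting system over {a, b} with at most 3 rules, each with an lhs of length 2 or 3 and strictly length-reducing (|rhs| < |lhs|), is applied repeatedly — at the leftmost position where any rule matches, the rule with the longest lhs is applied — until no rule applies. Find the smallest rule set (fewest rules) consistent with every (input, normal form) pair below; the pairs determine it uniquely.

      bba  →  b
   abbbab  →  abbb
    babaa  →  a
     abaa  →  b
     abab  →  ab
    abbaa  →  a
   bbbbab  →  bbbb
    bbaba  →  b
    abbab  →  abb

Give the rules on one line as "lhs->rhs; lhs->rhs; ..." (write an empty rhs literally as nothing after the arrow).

  | bba => b
  | abbbab => abbb
  | babaa => baa => a
  | abaa => aa => b

aa->b; ba->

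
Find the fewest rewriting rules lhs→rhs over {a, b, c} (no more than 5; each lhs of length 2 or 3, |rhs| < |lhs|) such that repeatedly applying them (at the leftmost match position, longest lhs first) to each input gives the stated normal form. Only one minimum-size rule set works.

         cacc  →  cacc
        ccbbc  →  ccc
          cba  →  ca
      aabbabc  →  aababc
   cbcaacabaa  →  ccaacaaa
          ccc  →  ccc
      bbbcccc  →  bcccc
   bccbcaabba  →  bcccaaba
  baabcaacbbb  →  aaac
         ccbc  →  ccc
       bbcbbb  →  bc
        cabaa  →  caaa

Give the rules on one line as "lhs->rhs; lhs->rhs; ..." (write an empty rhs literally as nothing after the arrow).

  | cacc
  | ccbbc => ccbc => ccc
  | cba => ca
  | aabbabc => aababc

baa->aa; bb->b; bca->; cb->c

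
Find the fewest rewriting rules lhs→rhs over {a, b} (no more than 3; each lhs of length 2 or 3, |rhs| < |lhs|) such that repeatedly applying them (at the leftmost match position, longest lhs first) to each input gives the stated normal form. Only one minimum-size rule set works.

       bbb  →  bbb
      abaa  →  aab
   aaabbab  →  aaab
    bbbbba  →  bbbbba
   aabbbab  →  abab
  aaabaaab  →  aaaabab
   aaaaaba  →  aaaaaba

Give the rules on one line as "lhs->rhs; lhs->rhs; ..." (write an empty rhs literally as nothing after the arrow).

abb->; baa->ab

  | bbb
  | abaa => aab
  | aaabbab => aaab
  | bbbbba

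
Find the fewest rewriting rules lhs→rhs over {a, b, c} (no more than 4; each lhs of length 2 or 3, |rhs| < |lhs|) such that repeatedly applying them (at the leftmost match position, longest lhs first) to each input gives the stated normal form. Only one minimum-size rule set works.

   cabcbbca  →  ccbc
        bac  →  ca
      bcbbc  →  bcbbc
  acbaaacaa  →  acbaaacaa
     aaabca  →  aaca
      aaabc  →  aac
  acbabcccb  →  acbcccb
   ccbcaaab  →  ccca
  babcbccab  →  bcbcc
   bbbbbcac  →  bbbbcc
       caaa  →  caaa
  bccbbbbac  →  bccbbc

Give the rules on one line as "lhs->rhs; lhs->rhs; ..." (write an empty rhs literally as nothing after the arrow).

ab->; bac->ca; bca->c

  | cabcbbca => ccbbca => ccbc
  | bac => ca
  | bcbbc
  | acbaaacaa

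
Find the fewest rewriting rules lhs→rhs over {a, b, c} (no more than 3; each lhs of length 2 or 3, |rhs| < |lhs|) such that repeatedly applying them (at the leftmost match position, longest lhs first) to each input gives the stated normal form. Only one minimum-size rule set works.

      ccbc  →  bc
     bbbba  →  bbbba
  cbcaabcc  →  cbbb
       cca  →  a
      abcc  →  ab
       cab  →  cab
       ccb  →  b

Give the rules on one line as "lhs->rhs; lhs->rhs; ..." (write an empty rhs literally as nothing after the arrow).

caa->b; cc->

  | ccbc => bc
  | bbbba
  | cbcaabcc => cbbbcc => cbbb
  | cca => a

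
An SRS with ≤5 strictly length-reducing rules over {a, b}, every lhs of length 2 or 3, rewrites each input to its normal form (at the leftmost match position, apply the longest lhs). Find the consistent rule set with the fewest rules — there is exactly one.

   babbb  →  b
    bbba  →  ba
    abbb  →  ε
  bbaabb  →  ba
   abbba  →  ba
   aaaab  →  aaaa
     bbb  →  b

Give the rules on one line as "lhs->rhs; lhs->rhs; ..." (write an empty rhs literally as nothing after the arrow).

ab->a; abb->b; bb->; bba->ba

  | babbb => bbb => b
  | bbba => ba
  | abbb => bb => ε
  | bbaabb => baabb => bab => ba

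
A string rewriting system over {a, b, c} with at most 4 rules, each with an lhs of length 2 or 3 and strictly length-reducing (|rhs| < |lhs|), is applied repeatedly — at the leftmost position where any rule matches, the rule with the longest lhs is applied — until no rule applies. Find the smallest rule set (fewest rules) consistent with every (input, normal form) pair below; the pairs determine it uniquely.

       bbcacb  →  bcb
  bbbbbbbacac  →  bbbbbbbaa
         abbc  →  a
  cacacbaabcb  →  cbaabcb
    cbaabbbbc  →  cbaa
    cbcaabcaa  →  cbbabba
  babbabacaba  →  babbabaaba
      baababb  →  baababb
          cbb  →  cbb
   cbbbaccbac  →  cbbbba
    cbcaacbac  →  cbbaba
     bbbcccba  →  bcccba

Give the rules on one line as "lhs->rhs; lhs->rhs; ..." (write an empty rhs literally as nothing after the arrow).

ac->a; acc->; bbc->c; ca->b

  | bbcacb => cacb => bcb
  | bbbbbbbacac => bbbbbbbaac => bbbbbbbaa
  | abbc => ac => a
  | cacacbaabcb => bcacbaabcb => bbcbaabcb => cbaabcb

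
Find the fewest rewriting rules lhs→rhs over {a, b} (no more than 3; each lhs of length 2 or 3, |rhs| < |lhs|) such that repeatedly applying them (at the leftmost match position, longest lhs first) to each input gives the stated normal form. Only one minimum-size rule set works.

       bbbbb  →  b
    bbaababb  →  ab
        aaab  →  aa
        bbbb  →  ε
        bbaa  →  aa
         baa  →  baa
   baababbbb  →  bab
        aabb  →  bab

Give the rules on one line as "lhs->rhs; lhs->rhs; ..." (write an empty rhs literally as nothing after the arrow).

  | bbbbb => bbb => b
  | bbaababb => aababb => baabb => bbab => ab
  | aaab => aba => aa
  | bbbb => bb => ε

aab->ba; aba->aa; bb->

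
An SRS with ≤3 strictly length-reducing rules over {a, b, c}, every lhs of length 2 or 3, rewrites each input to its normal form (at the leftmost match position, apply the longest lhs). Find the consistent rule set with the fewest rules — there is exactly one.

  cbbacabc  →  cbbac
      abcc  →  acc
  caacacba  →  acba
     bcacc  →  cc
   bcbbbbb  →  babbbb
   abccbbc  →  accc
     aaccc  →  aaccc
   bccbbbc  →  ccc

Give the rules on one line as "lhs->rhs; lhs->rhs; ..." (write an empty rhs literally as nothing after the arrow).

bc->c; bcb->ba; ca->

  | cbbacabc => cbbabc => cbbac
  | abcc => acc
  | caacacba => acacba => acba
  | bcacc => cacc => cc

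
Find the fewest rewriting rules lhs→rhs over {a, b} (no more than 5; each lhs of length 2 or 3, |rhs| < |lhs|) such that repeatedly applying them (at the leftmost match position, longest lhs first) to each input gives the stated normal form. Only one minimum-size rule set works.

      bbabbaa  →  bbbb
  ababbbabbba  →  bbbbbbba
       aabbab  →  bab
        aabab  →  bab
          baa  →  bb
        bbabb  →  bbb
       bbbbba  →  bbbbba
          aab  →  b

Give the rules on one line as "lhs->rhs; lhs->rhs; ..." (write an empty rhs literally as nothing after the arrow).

  | bbabbaa => bbbaa => bbbb
  | ababbbabbba => bbbbbabbba => bbbbbbba
  | aabbab => aabab => aaab => bab
  | aabab => aaab => bab

aa->b; aab->aa; aba->bb; abb->b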